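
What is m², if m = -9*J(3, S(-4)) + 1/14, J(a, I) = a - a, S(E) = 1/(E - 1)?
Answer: 1/196 ≈ 0.0051020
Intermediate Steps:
S(E) = 1/(-1 + E)
J(a, I) = 0
m = 1/14 (m = -9*0 + 1/14 = 0 + 1/14 = 1/14 ≈ 0.071429)
m² = (1/14)² = 1/196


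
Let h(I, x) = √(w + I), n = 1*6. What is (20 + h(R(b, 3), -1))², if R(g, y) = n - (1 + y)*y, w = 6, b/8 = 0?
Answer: 400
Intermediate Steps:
b = 0 (b = 8*0 = 0)
n = 6
R(g, y) = 6 - y*(1 + y) (R(g, y) = 6 - (1 + y)*y = 6 - y*(1 + y))
h(I, x) = √(6 + I)
(20 + h(R(b, 3), -1))² = (20 + √(6 + (6 - 1*3 - 1*3²)))² = (20 + √(6 + (6 - 3 - 1*9)))² = (20 + √(6 + (6 - 3 - 9)))² = (20 + √(6 - 6))² = (20 + √0)² = (20 + 0)² = 20² = 400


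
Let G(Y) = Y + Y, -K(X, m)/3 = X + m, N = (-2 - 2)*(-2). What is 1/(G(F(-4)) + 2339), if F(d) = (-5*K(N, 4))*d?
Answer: 1/899 ≈ 0.0011123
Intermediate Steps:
N = 8 (N = -4*(-2) = 8)
K(X, m) = -3*X - 3*m (K(X, m) = -3*(X + m) = -3*X - 3*m)
F(d) = 180*d (F(d) = (-5*(-3*8 - 3*4))*d = (-5*(-24 - 12))*d = (-5*(-36))*d = 180*d)
G(Y) = 2*Y
1/(G(F(-4)) + 2339) = 1/(2*(180*(-4)) + 2339) = 1/(2*(-720) + 2339) = 1/(-1440 + 2339) = 1/899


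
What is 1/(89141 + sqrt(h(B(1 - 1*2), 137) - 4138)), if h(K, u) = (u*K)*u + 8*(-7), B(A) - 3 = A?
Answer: 89141/7946084537 - 8*sqrt(521)/7946084537 ≈ 1.1195e-5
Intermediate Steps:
B(A) = 3 + A
h(K, u) = -56 + K*u**2 (h(K, u) = (K*u)*u - 56 = K*u**2 - 56 = -56 + K*u**2)
1/(89141 + sqrt(h(B(1 - 1*2), 137) - 4138)) = 1/(89141 + sqrt((-56 + (3 + (1 - 1*2))*137**2) - 4138)) = 1/(89141 + sqrt((-56 + (3 + (1 - 2))*18769) - 4138)) = 1/(89141 + sqrt((-56 + (3 - 1)*18769) - 4138)) = 1/(89141 + sqrt((-56 + 2*18769) - 4138)) = 1/(89141 + sqrt((-56 + 37538) - 4138)) = 1/(89141 + sqrt(37482 - 4138)) = 1/(89141 + sqrt(33344)) = 1/(89141 + 8*sqrt(521))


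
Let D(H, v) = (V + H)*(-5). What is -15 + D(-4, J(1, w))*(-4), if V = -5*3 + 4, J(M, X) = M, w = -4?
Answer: -315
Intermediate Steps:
V = -11 (V = -15 + 4 = -11)
D(H, v) = 55 - 5*H (D(H, v) = (-11 + H)*(-5) = 55 - 5*H)
-15 + D(-4, J(1, w))*(-4) = -15 + (55 - 5*(-4))*(-4) = -15 + (55 + 20)*(-4) = -15 + 75*(-4) = -15 - 300 = -315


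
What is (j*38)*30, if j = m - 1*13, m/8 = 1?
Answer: -5700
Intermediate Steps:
m = 8 (m = 8*1 = 8)
j = -5 (j = 8 - 1*13 = 8 - 13 = -5)
(j*38)*30 = -5*38*30 = -190*30 = -5700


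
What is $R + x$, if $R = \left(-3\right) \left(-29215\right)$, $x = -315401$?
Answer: $-227756$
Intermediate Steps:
$R = 87645$
$R + x = 87645 - 315401 = -227756$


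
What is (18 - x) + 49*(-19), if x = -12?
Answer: -901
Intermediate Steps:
(18 - x) + 49*(-19) = (18 - 1*(-12)) + 49*(-19) = (18 + 12) - 931 = 30 - 931 = -901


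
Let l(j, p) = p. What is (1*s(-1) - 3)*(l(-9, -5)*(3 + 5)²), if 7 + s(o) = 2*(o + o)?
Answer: 4480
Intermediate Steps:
s(o) = -7 + 4*o (s(o) = -7 + 2*(o + o) = -7 + 2*(2*o) = -7 + 4*o)
(1*s(-1) - 3)*(l(-9, -5)*(3 + 5)²) = (1*(-7 + 4*(-1)) - 3)*(-5*(3 + 5)²) = (1*(-7 - 4) - 3)*(-5*8²) = (1*(-11) - 3)*(-5*64) = (-11 - 3)*(-320) = -14*(-320) = 4480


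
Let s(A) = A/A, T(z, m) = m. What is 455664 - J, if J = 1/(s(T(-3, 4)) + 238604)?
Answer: 108723708719/238605 ≈ 4.5566e+5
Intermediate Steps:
s(A) = 1
J = 1/238605 (J = 1/(1 + 238604) = 1/238605 ≈ 4.1910e-6)
455664 - J = 455664 - 1*1/238605 = 455664 - 1/238605 = 108723708719/238605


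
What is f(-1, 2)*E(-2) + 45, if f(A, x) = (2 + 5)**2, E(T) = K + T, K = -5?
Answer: -298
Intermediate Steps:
E(T) = -5 + T
f(A, x) = 49 (f(A, x) = 7**2 = 49)
f(-1, 2)*E(-2) + 45 = 49*(-5 - 2) + 45 = 49*(-7) + 45 = -343 + 45 = -298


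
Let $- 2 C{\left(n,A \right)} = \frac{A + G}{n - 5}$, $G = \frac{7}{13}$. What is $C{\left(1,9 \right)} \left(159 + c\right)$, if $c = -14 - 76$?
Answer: $\frac{2139}{26} \approx 82.269$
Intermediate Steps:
$c = -90$ ($c = -14 - 76 = -90$)
$G = \frac{7}{13}$ ($G = 7 \cdot \frac{1}{13} = \frac{7}{13} \approx 0.53846$)
$C{\left(n,A \right)} = - \frac{\frac{7}{13} + A}{2 \left(-5 + n\right)}$ ($C{\left(n,A \right)} = - \frac{\left(A + \frac{7}{13}\right) \frac{1}{n - 5}}{2} = - \frac{\left(\frac{7}{13} + A\right) \frac{1}{-5 + n}}{2} = - \frac{\frac{1}{-5 + n} \left(\frac{7}{13} + A\right)}{2} = - \frac{\frac{7}{13} + A}{2 \left(-5 + n\right)}$)
$C{\left(1,9 \right)} \left(159 + c\right) = \frac{-7 - 117}{26 \left(-5 + 1\right)} \left(159 - 90\right) = \frac{-7 - 117}{26 \left(-4\right)} 69 = \frac{1}{26} \left(- \frac{1}{4}\right) \left(-124\right) 69 = \frac{31}{26} \cdot 69 = \frac{2139}{26}$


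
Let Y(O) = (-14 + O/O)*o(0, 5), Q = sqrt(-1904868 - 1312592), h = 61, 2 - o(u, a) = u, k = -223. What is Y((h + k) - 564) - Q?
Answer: -26 - 2*I*sqrt(804365) ≈ -26.0 - 1793.7*I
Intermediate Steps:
o(u, a) = 2 - u
Q = 2*I*sqrt(804365) (Q = sqrt(-3217460) = 2*I*sqrt(804365) ≈ 1793.7*I)
Y(O) = -26 (Y(O) = (-14 + O/O)*(2 - 1*0) = (-14 + 1)*(2 + 0) = -13*2 = -26)
Y((h + k) - 564) - Q = -26 - 2*I*sqrt(804365)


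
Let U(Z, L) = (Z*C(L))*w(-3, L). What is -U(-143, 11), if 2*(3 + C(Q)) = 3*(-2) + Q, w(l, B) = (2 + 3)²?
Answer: -3575/2 ≈ -1787.5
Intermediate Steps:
w(l, B) = 25 (w(l, B) = 5² = 25)
C(Q) = -6 + Q/2 (C(Q) = -3 + (3*(-2) + Q)/2 = -3 + (-6 + Q)/2 = -3 + (-3 + Q/2) = -6 + Q/2)
U(Z, L) = 25*Z*(-6 + L/2) (U(Z, L) = (Z*(-6 + L/2))*25 = 25*Z*(-6 + L/2))
-U(-143, 11) = -25*(-143)*(-12 + 11)/2 = -25*(-143)*(-1)/2 = -1*3575/2 = -3575/2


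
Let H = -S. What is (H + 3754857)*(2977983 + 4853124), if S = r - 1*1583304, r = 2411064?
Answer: 22922409806379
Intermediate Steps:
S = 827760 (S = 2411064 - 1*1583304 = 2411064 - 1583304 = 827760)
H = -827760 (H = -1*827760 = -827760)
(H + 3754857)*(2977983 + 4853124) = (-827760 + 3754857)*(2977983 + 4853124) = 2927097*7831107 = 22922409806379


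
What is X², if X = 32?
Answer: 1024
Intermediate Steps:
X² = 32² = 1024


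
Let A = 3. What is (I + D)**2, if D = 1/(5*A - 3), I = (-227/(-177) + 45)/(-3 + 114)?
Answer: 1545826489/6176073744 ≈ 0.25029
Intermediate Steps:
I = 8192/19647 (I = (-227*(-1/177) + 45)/111 = (227/177 + 45)*(1/111) = (8192/177)*(1/111) = 8192/19647 ≈ 0.41696)
D = 1/12 (D = 1/(5*3 - 3) = 1/(15 - 3) = 1/12 ≈ 0.083333)
(I + D)**2 = (8192/19647 + 1/12)**2 = (39317/78588)**2 = 1545826489/6176073744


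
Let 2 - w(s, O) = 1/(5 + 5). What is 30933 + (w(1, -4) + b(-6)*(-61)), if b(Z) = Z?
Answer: 313009/10 ≈ 31301.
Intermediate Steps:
w(s, O) = 19/10 (w(s, O) = 2 - 1/(5 + 5) = 2 - 1/10 = 19/10)
30933 + (w(1, -4) + b(-6)*(-61)) = 30933 + (19/10 - 6*(-61)) = 30933 + (19/10 + 366) = 30933 + 3679/10 = 313009/10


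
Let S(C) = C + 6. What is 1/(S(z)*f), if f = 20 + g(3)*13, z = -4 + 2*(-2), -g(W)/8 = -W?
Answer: -1/664 ≈ -0.0015060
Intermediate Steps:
g(W) = 8*W (g(W) = -(-8)*W = 8*W)
z = -8 (z = -4 - 4 = -8)
S(C) = 6 + C
f = 332 (f = 20 + (8*3)*13 = 20 + 24*13 = 20 + 312 = 332)
1/(S(z)*f) = 1/((6 - 8)*332) = 1/(-2*332) = 1/(-664) = -1/664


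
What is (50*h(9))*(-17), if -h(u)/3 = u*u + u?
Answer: 229500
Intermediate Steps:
h(u) = -3*u - 3*u² (h(u) = -3*(u*u + u) = -3*(u² + u) = -3*(u + u²) = -3*u - 3*u²)
(50*h(9))*(-17) = (50*(-3*9*(1 + 9)))*(-17) = (50*(-3*9*10))*(-17) = (50*(-270))*(-17) = -13500*(-17) = 229500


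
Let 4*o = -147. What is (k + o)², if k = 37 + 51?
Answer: 42025/16 ≈ 2626.6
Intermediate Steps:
k = 88
o = -147/4 (o = (¼)*(-147) = -147/4 ≈ -36.750)
(k + o)² = (88 - 147/4)² = (205/4)² = 42025/16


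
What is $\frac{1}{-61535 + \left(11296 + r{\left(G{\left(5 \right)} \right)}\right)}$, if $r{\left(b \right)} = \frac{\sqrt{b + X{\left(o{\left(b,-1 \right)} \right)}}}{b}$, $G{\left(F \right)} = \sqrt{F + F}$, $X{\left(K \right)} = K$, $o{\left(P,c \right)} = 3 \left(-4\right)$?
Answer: $- \frac{1}{50239 - \frac{i \sqrt{10} \sqrt{12 - \sqrt{10}}}{10}} \approx -1.9905 \cdot 10^{-5} - 3.7247 \cdot 10^{-10} i$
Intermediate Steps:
$o{\left(P,c \right)} = -12$
$G{\left(F \right)} = \sqrt{2} \sqrt{F}$ ($G{\left(F \right)} = \sqrt{2 F} = \sqrt{2} \sqrt{F}$)
$r{\left(b \right)} = \frac{\sqrt{-12 + b}}{b}$ ($r{\left(b \right)} = \frac{\sqrt{b - 12}}{b} = \frac{\sqrt{-12 + b}}{b}$)
$\frac{1}{-61535 + \left(11296 + r{\left(G{\left(5 \right)} \right)}\right)} = \frac{1}{-61535 + \left(11296 + \frac{\sqrt{-12 + \sqrt{2} \sqrt{5}}}{\sqrt{2} \sqrt{5}}\right)} = \frac{1}{-61535 + \left(11296 + \frac{\sqrt{-12 + \sqrt{10}}}{\sqrt{10}}\right)} = \frac{1}{-61535 + \left(11296 + \frac{\sqrt{10}}{10} \sqrt{-12 + \sqrt{10}}\right)} = \frac{1}{-61535 + \left(11296 + \frac{\sqrt{10} \sqrt{-12 + \sqrt{10}}}{10}\right)} = \frac{1}{-50239 + \frac{\sqrt{10} \sqrt{-12 + \sqrt{10}}}{10}}$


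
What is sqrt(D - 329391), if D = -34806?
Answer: I*sqrt(364197) ≈ 603.49*I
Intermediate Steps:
sqrt(D - 329391) = sqrt(-34806 - 329391) = sqrt(-364197) = I*sqrt(364197)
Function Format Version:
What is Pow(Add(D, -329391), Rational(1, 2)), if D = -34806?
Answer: Mul(I, Pow(364197, Rational(1, 2))) ≈ Mul(603.49, I)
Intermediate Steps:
Pow(Add(D, -329391), Rational(1, 2)) = Pow(Add(-34806, -329391), Rational(1, 2)) = Pow(-364197, Rational(1, 2)) = Mul(I, Pow(364197, Rational(1, 2)))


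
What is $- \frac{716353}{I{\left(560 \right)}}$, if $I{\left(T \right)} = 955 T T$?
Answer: $- \frac{716353}{299488000} \approx -0.0023919$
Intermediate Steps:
$I{\left(T \right)} = 955 T^{2}$
$- \frac{716353}{I{\left(560 \right)}} = - \frac{716353}{955 \cdot 560^{2}} = - \frac{716353}{955 \cdot 313600} = - \frac{716353}{299488000}$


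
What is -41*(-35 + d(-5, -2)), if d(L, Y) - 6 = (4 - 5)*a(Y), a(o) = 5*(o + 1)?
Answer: 984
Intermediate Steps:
a(o) = 5 + 5*o (a(o) = 5*(1 + o) = 5 + 5*o)
d(L, Y) = 1 - 5*Y (d(L, Y) = 6 + (4 - 5)*(5 + 5*Y) = 6 - (5 + 5*Y) = 6 + (-5 - 5*Y) = 1 - 5*Y)
-41*(-35 + d(-5, -2)) = -41*(-35 + (1 - 5*(-2))) = -41*(-35 + (1 + 10)) = -41*(-35 + 11) = -41*(-24) = 984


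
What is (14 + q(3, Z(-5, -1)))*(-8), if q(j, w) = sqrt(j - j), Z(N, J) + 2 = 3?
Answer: -112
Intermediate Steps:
Z(N, J) = 1 (Z(N, J) = -2 + 3 = 1)
q(j, w) = 0 (q(j, w) = sqrt(0) = 0)
(14 + q(3, Z(-5, -1)))*(-8) = (14 + 0)*(-8) = 14*(-8) = -112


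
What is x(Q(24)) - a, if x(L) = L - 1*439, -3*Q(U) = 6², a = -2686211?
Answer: 2685760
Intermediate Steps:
Q(U) = -12 (Q(U) = -⅓*6² = -⅓*36 = -12)
x(L) = -439 + L (x(L) = L - 439 = -439 + L)
x(Q(24)) - a = (-439 - 12) - 1*(-2686211) = -451 + 2686211 = 2685760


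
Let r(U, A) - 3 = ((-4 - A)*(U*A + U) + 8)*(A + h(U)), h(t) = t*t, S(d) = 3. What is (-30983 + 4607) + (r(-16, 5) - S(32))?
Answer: 201216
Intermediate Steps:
h(t) = t**2
r(U, A) = 3 + (8 + (-4 - A)*(U + A*U))*(A + U**2) (r(U, A) = 3 + ((-4 - A)*(U*A + U) + 8)*(A + U**2) = 3 + ((-4 - A)*(A*U + U) + 8)*(A + U**2) = 3 + ((-4 - A)*(U + A*U) + 8)*(A + U**2) = 3 + (8 + (-4 - A)*(U + A*U))*(A + U**2))
(-30983 + 4607) + (r(-16, 5) - S(32)) = (-30983 + 4607) + ((3 - 4*(-16)**3 + 8*5 + 8*(-16)**2 - 1*(-16)*5**3 - 1*5**2*(-16)**3 - 5*5*(-16)**3 - 5*(-16)*5**2 - 4*5*(-16)) - 1*3) = -26376 + ((3 - 4*(-4096) + 40 + 8*256 - 1*(-16)*125 - 1*25*(-4096) - 5*5*(-4096) - 5*(-16)*25 + 320) - 3) = -26376 + ((3 + 16384 + 40 + 2048 + 2000 + 102400 + 102400 + 2000 + 320) - 3) = -26376 + (227595 - 3) = -26376 + 227592 = 201216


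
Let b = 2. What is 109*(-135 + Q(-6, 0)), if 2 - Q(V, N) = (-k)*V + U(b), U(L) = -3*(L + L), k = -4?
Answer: -10573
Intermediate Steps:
U(L) = -6*L
Q(V, N) = 14 - 4*V (Q(V, N) = 2 - ((-1*(-4))*V - 6*2) = 2 - (4*V - 12) = 2 - (-12 + 4*V) = 2 + (12 - 4*V) = 14 - 4*V)
109*(-135 + Q(-6, 0)) = 109*(-135 + (14 - 4*(-6))) = 109*(-135 + (14 + 24)) = 109*(-135 + 38) = 109*(-97) = -10573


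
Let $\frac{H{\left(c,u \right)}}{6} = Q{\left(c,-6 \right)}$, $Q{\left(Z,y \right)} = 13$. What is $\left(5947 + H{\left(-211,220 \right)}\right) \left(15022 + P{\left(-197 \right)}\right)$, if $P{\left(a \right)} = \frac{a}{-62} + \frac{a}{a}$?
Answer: $\frac{5613028575}{62} \approx 9.0533 \cdot 10^{7}$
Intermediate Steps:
$P{\left(a \right)} = 1 - \frac{a}{62}$ ($P{\left(a \right)} = a \left(- \frac{1}{62}\right) + 1 = - \frac{a}{62} + 1 = 1 - \frac{a}{62}$)
$H{\left(c,u \right)} = 78$ ($H{\left(c,u \right)} = 6 \cdot 13 = 78$)
$\left(5947 + H{\left(-211,220 \right)}\right) \left(15022 + P{\left(-197 \right)}\right) = \left(5947 + 78\right) \left(15022 + \left(1 - - \frac{197}{62}\right)\right) = 6025 \left(15022 + \left(1 + \frac{197}{62}\right)\right) = 6025 \left(15022 + \frac{259}{62}\right) = 6025 \cdot \frac{931623}{62} = \frac{5613028575}{62}$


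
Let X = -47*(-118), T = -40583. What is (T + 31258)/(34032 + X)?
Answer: -9325/39578 ≈ -0.23561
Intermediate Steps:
X = 5546
(T + 31258)/(34032 + X) = (-40583 + 31258)/(34032 + 5546) = -9325/39578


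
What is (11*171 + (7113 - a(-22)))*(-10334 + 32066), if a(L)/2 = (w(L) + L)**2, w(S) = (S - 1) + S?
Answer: 347712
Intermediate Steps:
w(S) = -1 + 2*S (w(S) = (-1 + S) + S = -1 + 2*S)
a(L) = 2*(-1 + 3*L)**2 (a(L) = 2*((-1 + 2*L) + L)**2 = 2*(-1 + 3*L)**2)
(11*171 + (7113 - a(-22)))*(-10334 + 32066) = (11*171 + (7113 - 2*(-1 + 3*(-22))**2))*(-10334 + 32066) = (1881 + (7113 - 2*(-1 - 66)**2))*21732 = (1881 + (7113 - 2*(-67)**2))*21732 = (1881 + (7113 - 2*4489))*21732 = (1881 + (7113 - 1*8978))*21732 = (1881 + (7113 - 8978))*21732 = (1881 - 1865)*21732 = 16*21732 = 347712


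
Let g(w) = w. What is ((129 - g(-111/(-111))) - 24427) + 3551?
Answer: -20748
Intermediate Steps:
((129 - g(-111/(-111))) - 24427) + 3551 = ((129 - (-111)/(-111)) - 24427) + 3551 = ((129 - (-111)*(-1)/111) - 24427) + 3551 = ((129 - 1*1) - 24427) + 3551 = ((129 - 1) - 24427) + 3551 = (128 - 24427) + 3551 = -24299 + 3551 = -20748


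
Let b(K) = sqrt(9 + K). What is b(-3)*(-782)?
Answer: -782*sqrt(6) ≈ -1915.5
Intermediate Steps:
b(-3)*(-782) = sqrt(9 - 3)*(-782) = sqrt(6)*(-782) = -782*sqrt(6)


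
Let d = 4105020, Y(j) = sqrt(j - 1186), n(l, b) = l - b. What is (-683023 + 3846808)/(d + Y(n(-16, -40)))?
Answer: 6493700350350/8425594600781 - 3163785*I*sqrt(1162)/16851189201562 ≈ 0.77071 - 6.4e-6*I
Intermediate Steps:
Y(j) = sqrt(-1186 + j)
(-683023 + 3846808)/(d + Y(n(-16, -40))) = (-683023 + 3846808)/(4105020 + sqrt(-1186 + (-16 - 1*(-40)))) = 3163785/(4105020 + sqrt(-1186 + (-16 + 40))) = 3163785/(4105020 + sqrt(-1186 + 24)) = 3163785/(4105020 + sqrt(-1162)) = 3163785/(4105020 + I*sqrt(1162))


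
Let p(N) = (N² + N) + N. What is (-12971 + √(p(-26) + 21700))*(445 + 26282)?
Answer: -346675917 + 53454*√5581 ≈ -3.4268e+8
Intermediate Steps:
p(N) = N² + 2*N (p(N) = (N + N²) + N = N² + 2*N)
(-12971 + √(p(-26) + 21700))*(445 + 26282) = (-12971 + √(-26*(2 - 26) + 21700))*(445 + 26282) = (-12971 + √(-26*(-24) + 21700))*26727 = (-12971 + √(624 + 21700))*26727 = (-12971 + √22324)*26727 = (-12971 + 2*√5581)*26727 = -346675917 + 53454*√5581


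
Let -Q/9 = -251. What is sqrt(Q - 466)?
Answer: sqrt(1793) ≈ 42.344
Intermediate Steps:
Q = 2259 (Q = -9*(-251) = 2259)
sqrt(Q - 466) = sqrt(2259 - 466) = sqrt(1793)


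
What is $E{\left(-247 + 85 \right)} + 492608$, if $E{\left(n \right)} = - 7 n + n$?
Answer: $493580$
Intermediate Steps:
$E{\left(n \right)} = - 6 n$
$E{\left(-247 + 85 \right)} + 492608 = - 6 \left(-247 + 85\right) + 492608 = \left(-6\right) \left(-162\right) + 492608 = 972 + 492608 = 493580$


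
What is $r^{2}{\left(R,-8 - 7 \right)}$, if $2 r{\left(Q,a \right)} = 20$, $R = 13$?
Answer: $100$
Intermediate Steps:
$r{\left(Q,a \right)} = 10$ ($r{\left(Q,a \right)} = \frac{1}{2} \cdot 20 = 10$)
$r^{2}{\left(R,-8 - 7 \right)} = 10^{2} = 100$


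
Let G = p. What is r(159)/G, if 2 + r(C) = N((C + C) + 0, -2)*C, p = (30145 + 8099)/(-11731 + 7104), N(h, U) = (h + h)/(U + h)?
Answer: -116244121/3021276 ≈ -38.475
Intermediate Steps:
N(h, U) = 2*h/(U + h) (N(h, U) = (2*h)/(U + h) = 2*h/(U + h))
p = -38244/4627 (p = 38244/(-4627) = 38244*(-1/4627) = -38244/4627 ≈ -8.2654)
G = -38244/4627 ≈ -8.2654
r(C) = -2 + 4*C²/(-2 + 2*C) (r(C) = -2 + (2*((C + C) + 0)/(-2 + ((C + C) + 0)))*C = -2 + (2*(2*C + 0)/(-2 + (2*C + 0)))*C = -2 + (2*(2*C)/(-2 + 2*C))*C = -2 + (4*C/(-2 + 2*C))*C = -2 + 4*C²/(-2 + 2*C))
r(159)/G = (2*(1 + 159² - 1*159)/(-1 + 159))/(-38244/4627) = (2*(1 + 25281 - 159)/158)*(-4627/38244) = (2*(1/158)*25123)*(-4627/38244) = (25123/79)*(-4627/38244) = -116244121/3021276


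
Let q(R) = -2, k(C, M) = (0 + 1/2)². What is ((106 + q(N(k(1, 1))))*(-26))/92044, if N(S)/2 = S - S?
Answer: -676/23011 ≈ -0.029377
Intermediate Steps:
k(C, M) = ¼ (k(C, M) = (0 + ½)² = (½)² = ¼)
N(S) = 0 (N(S) = 2*(S - S) = 2*0 = 0)
((106 + q(N(k(1, 1))))*(-26))/92044 = ((106 - 2)*(-26))/92044 = (104*(-26))*(1/92044) = -2704*1/92044 = -676/23011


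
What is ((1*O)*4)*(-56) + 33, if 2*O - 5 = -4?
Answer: -79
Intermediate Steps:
O = 1/2 (O = 5/2 + (1/2)*(-4) = 5/2 - 2 = 1/2 ≈ 0.50000)
((1*O)*4)*(-56) + 33 = ((1*(1/2))*4)*(-56) + 33 = ((1/2)*4)*(-56) + 33 = 2*(-56) + 33 = -112 + 33 = -79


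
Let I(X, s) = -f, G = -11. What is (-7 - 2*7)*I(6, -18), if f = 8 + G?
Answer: -63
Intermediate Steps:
f = -3 (f = 8 - 11 = -3)
I(X, s) = 3 (I(X, s) = -1*(-3) = 3)
(-7 - 2*7)*I(6, -18) = (-7 - 2*7)*3 = (-7 - 14)*3 = -21*3 = -63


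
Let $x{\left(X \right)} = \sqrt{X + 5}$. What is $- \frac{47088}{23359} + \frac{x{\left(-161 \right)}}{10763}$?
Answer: $- \frac{47088}{23359} + \frac{2 i \sqrt{39}}{10763} \approx -2.0158 + 0.0011605 i$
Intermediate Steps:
$x{\left(X \right)} = \sqrt{5 + X}$
$- \frac{47088}{23359} + \frac{x{\left(-161 \right)}}{10763} = - \frac{47088}{23359} + \frac{\sqrt{5 - 161}}{10763} = \left(-47088\right) \frac{1}{23359} + \sqrt{-156} \cdot \frac{1}{10763} = - \frac{47088}{23359} + 2 i \sqrt{39} \cdot \frac{1}{10763} = - \frac{47088}{23359} + \frac{2 i \sqrt{39}}{10763}$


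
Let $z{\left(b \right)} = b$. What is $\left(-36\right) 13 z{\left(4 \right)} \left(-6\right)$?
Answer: $11232$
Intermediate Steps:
$\left(-36\right) 13 z{\left(4 \right)} \left(-6\right) = \left(-36\right) 13 \cdot 4 \left(-6\right) = \left(-468\right) \left(-24\right) = 11232$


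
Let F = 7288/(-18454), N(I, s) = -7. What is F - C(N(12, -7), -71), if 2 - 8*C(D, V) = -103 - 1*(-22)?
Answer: -794993/73816 ≈ -10.770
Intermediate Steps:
F = -3644/9227 (F = 7288*(-1/18454) = -3644/9227 ≈ -0.39493)
C(D, V) = 83/8 (C(D, V) = ¼ - (-103 - 1*(-22))/8 = ¼ - (-103 + 22)/8 = ¼ - ⅛*(-81) = ¼ + 81/8 = 83/8)
F - C(N(12, -7), -71) = -3644/9227 - 1*83/8 = -3644/9227 - 83/8 = -794993/73816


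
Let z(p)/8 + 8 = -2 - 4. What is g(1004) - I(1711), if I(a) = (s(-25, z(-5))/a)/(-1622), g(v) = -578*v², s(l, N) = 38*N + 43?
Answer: -1616948260450229/2775242 ≈ -5.8263e+8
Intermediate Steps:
z(p) = -112 (z(p) = -64 + 8*(-2 - 4) = -64 + 8*(-6) = -64 - 48 = -112)
s(l, N) = 43 + 38*N
I(a) = 4213/(1622*a) (I(a) = ((43 + 38*(-112))/a)/(-1622) = ((43 - 4256)/a)*(-1/1622) = -4213/a*(-1/1622) = 4213/(1622*a))
g(1004) - I(1711) = -578*1004² - 4213/(1622*1711) = -578*1008016 - 4213/(1622*1711) = -582633248 - 1*4213/2775242 = -582633248 - 4213/2775242 = -1616948260450229/2775242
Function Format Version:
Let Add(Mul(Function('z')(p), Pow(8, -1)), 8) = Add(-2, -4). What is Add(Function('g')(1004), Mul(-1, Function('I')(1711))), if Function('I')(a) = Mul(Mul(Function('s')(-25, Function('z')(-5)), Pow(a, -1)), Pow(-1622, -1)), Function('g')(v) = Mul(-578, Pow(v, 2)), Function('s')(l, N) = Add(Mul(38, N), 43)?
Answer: Rational(-1616948260450229, 2775242) ≈ -5.8263e+8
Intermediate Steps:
Function('z')(p) = -112 (Function('z')(p) = Add(-64, Mul(8, Add(-2, -4))) = Add(-64, Mul(8, -6)) = Add(-64, -48) = -112)
Function('s')(l, N) = Add(43, Mul(38, N))
Function('I')(a) = Mul(Rational(4213, 1622), Pow(a, -1)) (Function('I')(a) = Mul(Mul(Add(43, Mul(38, -112)), Pow(a, -1)), Pow(-1622, -1)) = Mul(Mul(Add(43, -4256), Pow(a, -1)), Rational(-1, 1622)) = Mul(Mul(-4213, Pow(a, -1)), Rational(-1, 1622)) = Mul(Rational(4213, 1622), Pow(a, -1)))
Add(Function('g')(1004), Mul(-1, Function('I')(1711))) = Add(Mul(-578, Pow(1004, 2)), Mul(-1, Mul(Rational(4213, 1622), Pow(1711, -1)))) = Add(Mul(-578, 1008016), Mul(-1, Mul(Rational(4213, 1622), Rational(1, 1711)))) = Add(-582633248, Mul(-1, Rational(4213, 2775242))) = Add(-582633248, Rational(-4213, 2775242)) = Rational(-1616948260450229, 2775242)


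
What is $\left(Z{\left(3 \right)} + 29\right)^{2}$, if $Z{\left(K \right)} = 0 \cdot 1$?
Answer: $841$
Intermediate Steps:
$Z{\left(K \right)} = 0$
$\left(Z{\left(3 \right)} + 29\right)^{2} = \left(0 + 29\right)^{2} = 29^{2} = 841$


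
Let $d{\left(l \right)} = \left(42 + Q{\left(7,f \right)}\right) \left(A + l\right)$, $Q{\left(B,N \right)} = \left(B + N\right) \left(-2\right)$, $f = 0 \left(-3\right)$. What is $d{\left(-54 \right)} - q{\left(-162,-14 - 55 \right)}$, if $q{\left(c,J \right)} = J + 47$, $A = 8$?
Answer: $-1266$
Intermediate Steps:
$f = 0$
$Q{\left(B,N \right)} = - 2 B - 2 N$
$q{\left(c,J \right)} = 47 + J$
$d{\left(l \right)} = 224 + 28 l$ ($d{\left(l \right)} = \left(42 - 14\right) \left(8 + l\right) = 28 \left(8 + l\right) = 224 + 28 l$)
$d{\left(-54 \right)} - q{\left(-162,-14 - 55 \right)} = \left(224 + 28 \left(-54\right)\right) - \left(47 - 69\right) = \left(224 - 1512\right) - \left(47 - 69\right) = -1288 - \left(47 - 69\right) = -1288 - -22 = -1288 + 22 = -1266$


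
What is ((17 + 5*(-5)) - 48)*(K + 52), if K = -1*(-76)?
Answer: -7168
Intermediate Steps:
K = 76
((17 + 5*(-5)) - 48)*(K + 52) = ((17 + 5*(-5)) - 48)*(76 + 52) = ((17 - 25) - 48)*128 = (-8 - 48)*128 = -56*128 = -7168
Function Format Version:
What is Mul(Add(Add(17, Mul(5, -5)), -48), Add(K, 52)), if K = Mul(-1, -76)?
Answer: -7168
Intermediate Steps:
K = 76
Mul(Add(Add(17, Mul(5, -5)), -48), Add(K, 52)) = Mul(Add(Add(17, Mul(5, -5)), -48), Add(76, 52)) = Mul(Add(Add(17, -25), -48), 128) = Mul(Add(-8, -48), 128) = Mul(-56, 128) = -7168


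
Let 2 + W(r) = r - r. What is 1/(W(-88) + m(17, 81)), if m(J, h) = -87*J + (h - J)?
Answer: -1/1417 ≈ -0.00070572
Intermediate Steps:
m(J, h) = h - 88*J
W(r) = -2 (W(r) = -2 + (r - r) = -2 + 0 = -2)
1/(W(-88) + m(17, 81)) = 1/(-2 + (81 - 88*17)) = 1/(-2 + (81 - 1496)) = 1/(-2 - 1415) = 1/(-1417) = -1/1417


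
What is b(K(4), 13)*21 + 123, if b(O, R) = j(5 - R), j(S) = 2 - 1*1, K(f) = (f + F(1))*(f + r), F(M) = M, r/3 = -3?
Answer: 144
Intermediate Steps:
r = -9 (r = 3*(-3) = -9)
K(f) = (1 + f)*(-9 + f) (K(f) = (f + 1)*(f - 9) = (1 + f)*(-9 + f))
j(S) = 1 (j(S) = 2 - 1 = 1)
b(O, R) = 1
b(K(4), 13)*21 + 123 = 1*21 + 123 = 21 + 123 = 144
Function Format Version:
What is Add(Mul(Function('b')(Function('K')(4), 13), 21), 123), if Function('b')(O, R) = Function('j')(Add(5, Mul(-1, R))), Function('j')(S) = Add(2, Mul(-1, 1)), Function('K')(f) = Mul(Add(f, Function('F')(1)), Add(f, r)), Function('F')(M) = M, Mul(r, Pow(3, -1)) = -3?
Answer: 144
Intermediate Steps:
r = -9 (r = Mul(3, -3) = -9)
Function('K')(f) = Mul(Add(1, f), Add(-9, f)) (Function('K')(f) = Mul(Add(f, 1), Add(f, -9)) = Mul(Add(1, f), Add(-9, f)))
Function('j')(S) = 1 (Function('j')(S) = Add(2, -1) = 1)
Function('b')(O, R) = 1
Add(Mul(Function('b')(Function('K')(4), 13), 21), 123) = Add(Mul(1, 21), 123) = Add(21, 123) = 144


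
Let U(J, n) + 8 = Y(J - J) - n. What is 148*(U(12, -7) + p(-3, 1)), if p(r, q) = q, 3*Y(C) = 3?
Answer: 148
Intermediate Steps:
Y(C) = 1 (Y(C) = (1/3)*3 = 1)
U(J, n) = -7 - n (U(J, n) = -8 + (1 - n) = -7 - n)
148*(U(12, -7) + p(-3, 1)) = 148*((-7 - 1*(-7)) + 1) = 148*((-7 + 7) + 1) = 148*(0 + 1) = 148*1 = 148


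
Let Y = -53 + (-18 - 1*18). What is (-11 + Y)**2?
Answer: 10000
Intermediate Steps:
Y = -89 (Y = -53 + (-18 - 18) = -53 - 36 = -89)
(-11 + Y)**2 = (-11 - 89)**2 = (-100)**2 = 10000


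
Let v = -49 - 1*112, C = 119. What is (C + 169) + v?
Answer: 127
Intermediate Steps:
v = -161 (v = -49 - 112 = -161)
(C + 169) + v = (119 + 169) - 161 = 288 - 161 = 127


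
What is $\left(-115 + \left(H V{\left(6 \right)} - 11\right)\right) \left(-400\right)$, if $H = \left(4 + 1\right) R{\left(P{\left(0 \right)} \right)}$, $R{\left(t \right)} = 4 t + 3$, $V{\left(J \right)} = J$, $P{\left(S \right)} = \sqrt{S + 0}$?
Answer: $14400$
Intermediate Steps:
$P{\left(S \right)} = \sqrt{S}$
$R{\left(t \right)} = 3 + 4 t$
$H = 15$ ($H = \left(4 + 1\right) \left(3 + 4 \sqrt{0}\right) = 5 \left(3 + 4 \cdot 0\right) = 5 \left(3 + 0\right) = 5 \cdot 3 = 15$)
$\left(-115 + \left(H V{\left(6 \right)} - 11\right)\right) \left(-400\right) = \left(-115 + \left(15 \cdot 6 - 11\right)\right) \left(-400\right) = \left(-115 + \left(90 - 11\right)\right) \left(-400\right) = \left(-115 + 79\right) \left(-400\right) = \left(-36\right) \left(-400\right) = 14400$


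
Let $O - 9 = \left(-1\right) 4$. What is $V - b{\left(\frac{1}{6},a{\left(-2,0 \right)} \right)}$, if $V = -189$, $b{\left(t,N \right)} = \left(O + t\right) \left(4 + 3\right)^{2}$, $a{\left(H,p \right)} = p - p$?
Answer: $- \frac{2653}{6} \approx -442.17$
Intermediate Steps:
$a{\left(H,p \right)} = 0$
$O = 5$ ($O = 9 - 4 = 5$)
$b{\left(t,N \right)} = 245 + 49 t$ ($b{\left(t,N \right)} = \left(5 + t\right) \left(4 + 3\right)^{2} = \left(5 + t\right) 7^{2} = \left(5 + t\right) 49 = 245 + 49 t$)
$V - b{\left(\frac{1}{6},a{\left(-2,0 \right)} \right)} = -189 - \left(245 + \frac{49}{6}\right) = -189 - \frac{1519}{6} = - \frac{2653}{6}$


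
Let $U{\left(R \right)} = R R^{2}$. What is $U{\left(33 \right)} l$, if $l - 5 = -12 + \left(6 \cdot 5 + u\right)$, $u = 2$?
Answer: $898425$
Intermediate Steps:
$U{\left(R \right)} = R^{3}$
$l = 25$ ($l = 5 + \left(-12 + \left(6 \cdot 5 + 2\right)\right) = 5 + \left(-12 + \left(30 + 2\right)\right) = 5 + \left(-12 + 32\right) = 5 + 20 = 25$)
$U{\left(33 \right)} l = 33^{3} \cdot 25 = 35937 \cdot 25 = 898425$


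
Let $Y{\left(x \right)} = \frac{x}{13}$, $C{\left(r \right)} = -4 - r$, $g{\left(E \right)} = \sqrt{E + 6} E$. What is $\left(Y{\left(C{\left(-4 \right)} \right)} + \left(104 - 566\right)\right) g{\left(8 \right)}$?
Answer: $- 3696 \sqrt{14} \approx -13829.0$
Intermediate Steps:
$g{\left(E \right)} = E \sqrt{6 + E}$ ($g{\left(E \right)} = \sqrt{6 + E} E = E \sqrt{6 + E}$)
$Y{\left(x \right)} = \frac{x}{13}$ ($Y{\left(x \right)} = x \frac{1}{13} = \frac{x}{13}$)
$\left(Y{\left(C{\left(-4 \right)} \right)} + \left(104 - 566\right)\right) g{\left(8 \right)} = \left(\frac{-4 - -4}{13} + \left(104 - 566\right)\right) 8 \sqrt{6 + 8} = \left(\frac{-4 + 4}{13} + \left(104 - 566\right)\right) 8 \sqrt{14} = \left(\frac{1}{13} \cdot 0 - 462\right) 8 \sqrt{14} = \left(0 - 462\right) 8 \sqrt{14} = - 462 \cdot 8 \sqrt{14} = - 3696 \sqrt{14}$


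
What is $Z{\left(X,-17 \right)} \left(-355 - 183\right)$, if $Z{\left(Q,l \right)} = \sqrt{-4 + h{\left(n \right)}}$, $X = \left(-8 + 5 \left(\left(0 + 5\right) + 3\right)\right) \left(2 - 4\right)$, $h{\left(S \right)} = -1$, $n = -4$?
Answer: $- 538 i \sqrt{5} \approx - 1203.0 i$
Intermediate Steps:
$X = -64$ ($X = \left(-8 + 5 \left(5 + 3\right)\right) \left(-2\right) = \left(-8 + 5 \cdot 8\right) \left(-2\right) = \left(-8 + 40\right) \left(-2\right) = 32 \left(-2\right) = -64$)
$Z{\left(Q,l \right)} = i \sqrt{5}$ ($Z{\left(Q,l \right)} = \sqrt{-4 - 1} = \sqrt{-5} = i \sqrt{5}$)
$Z{\left(X,-17 \right)} \left(-355 - 183\right) = i \sqrt{5} \left(-355 - 183\right) = i \sqrt{5} \left(-538\right) = - 538 i \sqrt{5}$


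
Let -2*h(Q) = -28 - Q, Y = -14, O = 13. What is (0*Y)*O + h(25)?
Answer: 53/2 ≈ 26.500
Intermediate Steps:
h(Q) = 14 + Q/2 (h(Q) = -(-28 - Q)/2 = 14 + Q/2)
(0*Y)*O + h(25) = (0*(-14))*13 + (14 + (1/2)*25) = 0*13 + (14 + 25/2) = 0 + 53/2 = 53/2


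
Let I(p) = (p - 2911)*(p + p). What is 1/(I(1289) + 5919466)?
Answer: 1/1737950 ≈ 5.7539e-7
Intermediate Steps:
I(p) = 2*p*(-2911 + p) (I(p) = (-2911 + p)*(2*p) = 2*p*(-2911 + p))
1/(I(1289) + 5919466) = 1/(2*1289*(-2911 + 1289) + 5919466) = 1/(2*1289*(-1622) + 5919466) = 1/(-4181516 + 5919466) = 1/1737950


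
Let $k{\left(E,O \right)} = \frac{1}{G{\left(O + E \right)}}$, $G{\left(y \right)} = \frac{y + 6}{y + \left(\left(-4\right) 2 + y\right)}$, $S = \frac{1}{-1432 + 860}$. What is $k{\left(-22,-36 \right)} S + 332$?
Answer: $\frac{2468721}{7436} \approx 332.0$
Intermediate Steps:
$S = - \frac{1}{572}$ ($S = \frac{1}{-572} = - \frac{1}{572} \approx -0.0017483$)
$G{\left(y \right)} = \frac{6 + y}{-8 + 2 y}$ ($G{\left(y \right)} = \frac{6 + y}{y + \left(-8 + y\right)} = \frac{6 + y}{-8 + 2 y}$)
$k{\left(E,O \right)} = \frac{2 \left(-4 + E + O\right)}{6 + E + O}$ ($k{\left(E,O \right)} = \frac{1}{\frac{1}{2} \frac{1}{-4 + \left(O + E\right)} \left(6 + \left(O + E\right)\right)} = \frac{1}{\frac{1}{2} \frac{1}{-4 + \left(E + O\right)} \left(6 + \left(E + O\right)\right)} = \frac{1}{\frac{1}{2} \frac{1}{-4 + E + O} \left(6 + E + O\right)} = \frac{2 \left(-4 + E + O\right)}{6 + E + O}$)
$k{\left(-22,-36 \right)} S + 332 = \frac{2 \left(-4 - 22 - 36\right)}{6 - 22 - 36} \left(- \frac{1}{572}\right) + 332 = 2 \frac{1}{-52} \left(-62\right) \left(- \frac{1}{572}\right) + 332 = 2 \left(- \frac{1}{52}\right) \left(-62\right) \left(- \frac{1}{572}\right) + 332 = \frac{31}{13} \left(- \frac{1}{572}\right) + 332 = - \frac{31}{7436} + 332 = \frac{2468721}{7436}$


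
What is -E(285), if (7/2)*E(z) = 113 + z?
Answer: -796/7 ≈ -113.71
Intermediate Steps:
E(z) = 226/7 + 2*z/7 (E(z) = 2*(113 + z)/7 = 226/7 + 2*z/7)
-E(285) = -(226/7 + (2/7)*285) = -(226/7 + 570/7) = -1*796/7 = -796/7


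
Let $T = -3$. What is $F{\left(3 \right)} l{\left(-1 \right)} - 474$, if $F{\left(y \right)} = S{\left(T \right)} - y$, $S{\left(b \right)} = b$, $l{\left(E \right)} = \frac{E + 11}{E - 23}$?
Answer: $- \frac{943}{2} \approx -471.5$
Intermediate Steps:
$l{\left(E \right)} = \frac{11 + E}{-23 + E}$
$F{\left(y \right)} = -3 - y$
$F{\left(3 \right)} l{\left(-1 \right)} - 474 = \left(-3 - 3\right) \frac{11 - 1}{-23 - 1} - 474 = \left(-3 - 3\right) \frac{1}{-24} \cdot 10 - 474 = - 6 \left(\left(- \frac{1}{24}\right) 10\right) - 474 = \left(-6\right) \left(- \frac{5}{12}\right) - 474 = \frac{5}{2} - 474 = - \frac{943}{2}$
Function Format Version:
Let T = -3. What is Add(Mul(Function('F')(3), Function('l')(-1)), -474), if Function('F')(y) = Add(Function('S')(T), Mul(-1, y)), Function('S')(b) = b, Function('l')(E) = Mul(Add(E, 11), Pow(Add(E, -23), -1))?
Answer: Rational(-943, 2) ≈ -471.50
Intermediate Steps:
Function('l')(E) = Mul(Pow(Add(-23, E), -1), Add(11, E)) (Function('l')(E) = Mul(Add(11, E), Pow(Add(-23, E), -1)) = Mul(Pow(Add(-23, E), -1), Add(11, E)))
Function('F')(y) = Add(-3, Mul(-1, y))
Add(Mul(Function('F')(3), Function('l')(-1)), -474) = Add(Mul(Add(-3, Mul(-1, 3)), Mul(Pow(Add(-23, -1), -1), Add(11, -1))), -474) = Add(Mul(Add(-3, -3), Mul(Pow(-24, -1), 10)), -474) = Add(Mul(-6, Mul(Rational(-1, 24), 10)), -474) = Add(Mul(-6, Rational(-5, 12)), -474) = Add(Rational(5, 2), -474) = Rational(-943, 2)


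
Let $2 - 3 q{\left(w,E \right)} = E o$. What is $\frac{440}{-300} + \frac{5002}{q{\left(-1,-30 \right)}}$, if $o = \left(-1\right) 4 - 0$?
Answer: $- \frac{113843}{885} \approx -128.64$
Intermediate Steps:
$o = -4$ ($o = -4 + 0 = -4$)
$q{\left(w,E \right)} = \frac{2}{3} + \frac{4 E}{3}$ ($q{\left(w,E \right)} = \frac{2}{3} - \frac{E \left(-4\right)}{3} = \frac{2}{3} - \frac{\left(-4\right) E}{3} = \frac{2}{3} + \frac{4 E}{3}$)
$\frac{440}{-300} + \frac{5002}{q{\left(-1,-30 \right)}} = \frac{440}{-300} + \frac{5002}{\frac{2}{3} + \frac{4}{3} \left(-30\right)} = 440 \left(- \frac{1}{300}\right) + \frac{5002}{\frac{2}{3} - 40} = - \frac{22}{15} + \frac{5002}{- \frac{118}{3}} = - \frac{22}{15} + 5002 \left(- \frac{3}{118}\right) = - \frac{22}{15} - \frac{7503}{59} = - \frac{113843}{885}$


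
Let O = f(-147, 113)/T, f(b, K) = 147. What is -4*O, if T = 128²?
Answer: -147/4096 ≈ -0.035889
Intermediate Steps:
T = 16384
O = 147/16384 ≈ 0.0089722
-4*O = -4*147/16384 = -147/4096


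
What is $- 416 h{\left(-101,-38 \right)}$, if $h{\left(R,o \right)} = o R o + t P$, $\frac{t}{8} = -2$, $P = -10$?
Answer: $60604544$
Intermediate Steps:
$t = -16$ ($t = 8 \left(-2\right) = -16$)
$h{\left(R,o \right)} = 160 + R o^{2}$ ($h{\left(R,o \right)} = o R o - -160 = R o o + 160 = R o^{2} + 160 = 160 + R o^{2}$)
$- 416 h{\left(-101,-38 \right)} = - 416 \left(160 - 101 \left(-38\right)^{2}\right) = - 416 \left(160 - 145844\right) = \left(-416\right) \left(-145684\right) = 60604544$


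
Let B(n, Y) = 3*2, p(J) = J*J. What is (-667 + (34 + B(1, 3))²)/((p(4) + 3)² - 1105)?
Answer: -311/248 ≈ -1.2540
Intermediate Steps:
p(J) = J²
B(n, Y) = 6
(-667 + (34 + B(1, 3))²)/((p(4) + 3)² - 1105) = (-667 + (34 + 6)²)/((4² + 3)² - 1105) = (-667 + 40²)/((16 + 3)² - 1105) = (-667 + 1600)/(19² - 1105) = 933/(361 - 1105) = 933/(-744) = 933*(-1/744) = -311/248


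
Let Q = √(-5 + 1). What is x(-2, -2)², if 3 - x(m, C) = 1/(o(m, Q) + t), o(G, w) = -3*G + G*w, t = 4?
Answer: 28557/3364 - 169*I/841 ≈ 8.489 - 0.20095*I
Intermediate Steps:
Q = 2*I (Q = √(-4) = 2*I ≈ 2.0*I)
x(m, C) = 3 - 1/(4 + m*(-3 + 2*I)) (x(m, C) = 3 - 1/(m*(-3 + 2*I) + 4) = 3 - 1/(4 + m*(-3 + 2*I)))
x(-2, -2)² = ((-11 + 3*(-2)*(3 - 2*I))/(-4 - 2*(3 - 2*I)))² = ((-11 + (-18 + 12*I))/(-4 + (-6 + 4*I)))² = ((-29 + 12*I)/(-10 + 4*I))² = (((-10 - 4*I)/116)*(-29 + 12*I))² = ((-29 + 12*I)*(-10 - 4*I)/116)² = (-29 + 12*I)²*(-10 - 4*I)²/13456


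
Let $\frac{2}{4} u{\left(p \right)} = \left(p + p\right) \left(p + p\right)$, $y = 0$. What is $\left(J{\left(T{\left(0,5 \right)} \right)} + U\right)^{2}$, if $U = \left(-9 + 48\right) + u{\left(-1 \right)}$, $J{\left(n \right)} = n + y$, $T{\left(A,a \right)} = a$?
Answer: $2704$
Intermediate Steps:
$u{\left(p \right)} = 8 p^{2}$ ($u{\left(p \right)} = 2 \left(p + p\right) \left(p + p\right) = 2 \cdot 2 p 2 p = 2 \cdot 4 p^{2} = 8 p^{2}$)
$J{\left(n \right)} = n$ ($J{\left(n \right)} = n + 0 = n$)
$U = 47$ ($U = \left(-9 + 48\right) + 8 \left(-1\right)^{2} = 39 + 8 \cdot 1 = 39 + 8 = 47$)
$\left(J{\left(T{\left(0,5 \right)} \right)} + U\right)^{2} = \left(5 + 47\right)^{2} = 52^{2} = 2704$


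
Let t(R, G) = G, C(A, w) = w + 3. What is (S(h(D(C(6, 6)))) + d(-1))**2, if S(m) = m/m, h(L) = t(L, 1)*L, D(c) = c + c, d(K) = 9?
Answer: 100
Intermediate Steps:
C(A, w) = 3 + w
D(c) = 2*c
h(L) = L (h(L) = 1*L = L)
S(m) = 1
(S(h(D(C(6, 6)))) + d(-1))**2 = (1 + 9)**2 = 10**2 = 100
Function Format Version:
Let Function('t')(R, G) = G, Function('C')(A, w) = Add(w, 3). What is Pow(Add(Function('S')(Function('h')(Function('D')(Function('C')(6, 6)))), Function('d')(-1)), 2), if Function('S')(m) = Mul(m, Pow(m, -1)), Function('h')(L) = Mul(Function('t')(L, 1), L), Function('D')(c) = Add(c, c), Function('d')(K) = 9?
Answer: 100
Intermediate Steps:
Function('C')(A, w) = Add(3, w)
Function('D')(c) = Mul(2, c)
Function('h')(L) = L (Function('h')(L) = Mul(1, L) = L)
Function('S')(m) = 1
Pow(Add(Function('S')(Function('h')(Function('D')(Function('C')(6, 6)))), Function('d')(-1)), 2) = Pow(Add(1, 9), 2) = Pow(10, 2) = 100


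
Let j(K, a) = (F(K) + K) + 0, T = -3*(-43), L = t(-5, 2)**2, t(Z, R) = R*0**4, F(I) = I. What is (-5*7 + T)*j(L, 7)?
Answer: 0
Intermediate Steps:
t(Z, R) = 0 (t(Z, R) = R*0 = 0)
L = 0 (L = 0**2 = 0)
T = 129
j(K, a) = 2*K (j(K, a) = (K + K) + 0 = 2*K + 0 = 2*K)
(-5*7 + T)*j(L, 7) = (-5*7 + 129)*(2*0) = (-35 + 129)*0 = 94*0 = 0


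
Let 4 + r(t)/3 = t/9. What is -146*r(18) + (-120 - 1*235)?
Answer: 521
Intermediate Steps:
r(t) = -12 + t/3 (r(t) = -12 + 3*(t/9) = -12 + t/3)
-146*r(18) + (-120 - 1*235) = -146*(-12 + (⅓)*18) + (-120 - 1*235) = -146*(-12 + 6) + (-120 - 235) = -146*(-6) - 355 = 876 - 355 = 521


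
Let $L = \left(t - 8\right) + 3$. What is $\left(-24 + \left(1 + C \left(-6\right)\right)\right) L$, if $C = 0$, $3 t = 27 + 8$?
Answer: $- \frac{460}{3} \approx -153.33$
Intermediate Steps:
$t = \frac{35}{3}$ ($t = \frac{27 + 8}{3} = \frac{1}{3} \cdot 35 = \frac{35}{3} \approx 11.667$)
$L = \frac{20}{3}$ ($L = \left(\frac{35}{3} - 8\right) + 3 = \frac{11}{3} + 3 = \frac{20}{3} \approx 6.6667$)
$\left(-24 + \left(1 + C \left(-6\right)\right)\right) L = \left(-24 + \left(1 + 0 \left(-6\right)\right)\right) \frac{20}{3} = \left(-24 + \left(1 + 0\right)\right) \frac{20}{3} = \left(-24 + 1\right) \frac{20}{3} = \left(-23\right) \frac{20}{3} = - \frac{460}{3}$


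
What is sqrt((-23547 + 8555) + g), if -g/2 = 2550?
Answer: 2*I*sqrt(5023) ≈ 141.75*I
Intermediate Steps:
g = -5100 (g = -2*2550 = -5100)
sqrt((-23547 + 8555) + g) = sqrt((-23547 + 8555) - 5100) = sqrt(-14992 - 5100) = sqrt(-20092) = 2*I*sqrt(5023)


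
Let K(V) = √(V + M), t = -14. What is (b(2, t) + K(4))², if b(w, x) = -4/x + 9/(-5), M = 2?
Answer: 10159/1225 - 106*√6/35 ≈ 0.87461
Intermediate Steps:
b(w, x) = -9/5 - 4/x (b(w, x) = -4/x + 9*(-⅕) = -4/x - 9/5 = -9/5 - 4/x)
K(V) = √(2 + V) (K(V) = √(V + 2) = √(2 + V))
(b(2, t) + K(4))² = ((-9/5 - 4/(-14)) + √(2 + 4))² = ((-9/5 - 4*(-1/14)) + √6)² = ((-9/5 + 2/7) + √6)² = (-53/35 + √6)²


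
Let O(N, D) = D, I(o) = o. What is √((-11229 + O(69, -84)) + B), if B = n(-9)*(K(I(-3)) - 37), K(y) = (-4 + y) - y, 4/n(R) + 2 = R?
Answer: I*√1367069/11 ≈ 106.29*I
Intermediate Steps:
n(R) = 4/(-2 + R)
K(y) = -4
B = 164/11 (B = (4/(-2 - 9))*(-4 - 37) = (4/(-11))*(-41) = (4*(-1/11))*(-41) = -4/11*(-41) = 164/11 ≈ 14.909)
√((-11229 + O(69, -84)) + B) = √((-11229 - 84) + 164/11) = √(-11313 + 164/11) = √(-124279/11) = I*√1367069/11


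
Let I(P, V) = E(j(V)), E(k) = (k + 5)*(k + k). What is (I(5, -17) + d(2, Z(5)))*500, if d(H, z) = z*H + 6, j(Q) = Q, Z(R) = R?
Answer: 212000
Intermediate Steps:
E(k) = 2*k*(5 + k) (E(k) = (5 + k)*(2*k) = 2*k*(5 + k))
d(H, z) = 6 + H*z (d(H, z) = H*z + 6 = 6 + H*z)
I(P, V) = 2*V*(5 + V)
(I(5, -17) + d(2, Z(5)))*500 = (2*(-17)*(5 - 17) + (6 + 2*5))*500 = (2*(-17)*(-12) + (6 + 10))*500 = (408 + 16)*500 = 424*500 = 212000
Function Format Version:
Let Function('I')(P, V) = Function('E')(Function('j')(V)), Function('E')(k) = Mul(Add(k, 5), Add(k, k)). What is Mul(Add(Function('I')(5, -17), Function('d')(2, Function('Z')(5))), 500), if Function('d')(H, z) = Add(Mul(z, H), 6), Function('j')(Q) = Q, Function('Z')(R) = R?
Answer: 212000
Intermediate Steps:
Function('E')(k) = Mul(2, k, Add(5, k)) (Function('E')(k) = Mul(Add(5, k), Mul(2, k)) = Mul(2, k, Add(5, k)))
Function('d')(H, z) = Add(6, Mul(H, z)) (Function('d')(H, z) = Add(Mul(H, z), 6) = Add(6, Mul(H, z)))
Function('I')(P, V) = Mul(2, V, Add(5, V))
Mul(Add(Function('I')(5, -17), Function('d')(2, Function('Z')(5))), 500) = Mul(Add(Mul(2, -17, Add(5, -17)), Add(6, Mul(2, 5))), 500) = Mul(Add(Mul(2, -17, -12), Add(6, 10)), 500) = Mul(Add(408, 16), 500) = Mul(424, 500) = 212000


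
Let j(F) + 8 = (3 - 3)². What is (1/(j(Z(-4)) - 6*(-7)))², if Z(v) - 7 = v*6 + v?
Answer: 1/1156 ≈ 0.00086505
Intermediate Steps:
Z(v) = 7 + 7*v (Z(v) = 7 + (v*6 + v) = 7 + (6*v + v) = 7 + 7*v)
j(F) = -8 (j(F) = -8 + (3 - 3)² = -8 + 0² = -8 + 0 = -8)
(1/(j(Z(-4)) - 6*(-7)))² = (1/(-8 - 6*(-7)))² = (1/(-8 + 42))² = (1/34)² = 1/1156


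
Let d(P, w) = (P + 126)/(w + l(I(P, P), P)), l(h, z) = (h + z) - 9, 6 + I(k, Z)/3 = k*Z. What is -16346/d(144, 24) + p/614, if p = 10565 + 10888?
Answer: -104292742441/27630 ≈ -3.7746e+6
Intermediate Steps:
p = 21453
I(k, Z) = -18 + 3*Z*k (I(k, Z) = -18 + 3*(k*Z) = -18 + 3*(Z*k) = -18 + 3*Z*k)
l(h, z) = -9 + h + z
d(P, w) = (126 + P)/(-27 + P + w + 3*P²) (d(P, w) = (P + 126)/(w + (-9 + (-18 + 3*P*P) + P)) = (126 + P)/(w + (-9 + (-18 + 3*P²) + P)) = (126 + P)/(w + (-27 + P + 3*P²)) = (126 + P)/(-27 + P + w + 3*P²))
-16346/d(144, 24) + p/614 = -16346*(-27 + 144 + 24 + 3*144²)/(126 + 144) + 21453/614 = -16346/(270/(-27 + 144 + 24 + 3*20736)) + 21453*(1/614) = -16346/(270/(-27 + 144 + 24 + 62208)) + 21453/614 = -16346/(270/62349) + 21453/614 = -16346/((1/62349)*270) + 21453/614 = -16346/90/20783 + 21453/614 = -16346*20783/90 + 21453/614 = -169859459/45 + 21453/614 = -104292742441/27630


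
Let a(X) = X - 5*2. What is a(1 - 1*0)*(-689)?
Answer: 6201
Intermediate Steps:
a(X) = -10 + X (a(X) = X - 10 = -10 + X)
a(1 - 1*0)*(-689) = (-10 + (1 - 1*0))*(-689) = (-10 + (1 + 0))*(-689) = (-10 + 1)*(-689) = -9*(-689) = 6201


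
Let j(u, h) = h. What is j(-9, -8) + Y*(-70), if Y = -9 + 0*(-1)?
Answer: 622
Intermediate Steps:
Y = -9 (Y = -9 + 0 = -9)
j(-9, -8) + Y*(-70) = -8 - 9*(-70) = -8 + 630 = 622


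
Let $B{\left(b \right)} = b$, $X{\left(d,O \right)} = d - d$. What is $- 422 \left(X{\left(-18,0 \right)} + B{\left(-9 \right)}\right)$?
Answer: $3798$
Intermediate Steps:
$X{\left(d,O \right)} = 0$
$- 422 \left(X{\left(-18,0 \right)} + B{\left(-9 \right)}\right) = - 422 \left(0 - 9\right) = \left(-422\right) \left(-9\right) = 3798$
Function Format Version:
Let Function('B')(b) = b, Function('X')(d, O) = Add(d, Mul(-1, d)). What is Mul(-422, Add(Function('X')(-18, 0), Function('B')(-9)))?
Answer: 3798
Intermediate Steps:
Function('X')(d, O) = 0
Mul(-422, Add(Function('X')(-18, 0), Function('B')(-9))) = Mul(-422, Add(0, -9)) = Mul(-422, -9) = 3798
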